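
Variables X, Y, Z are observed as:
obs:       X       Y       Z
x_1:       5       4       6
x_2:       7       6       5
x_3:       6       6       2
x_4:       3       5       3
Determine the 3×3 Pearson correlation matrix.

Step 1 — column means:
  mean(X) = (5 + 7 + 6 + 3) / 4 = 21/4 = 5.25
  mean(Y) = (4 + 6 + 6 + 5) / 4 = 21/4 = 5.25
  mean(Z) = (6 + 5 + 2 + 3) / 4 = 16/4 = 4

Step 2 — sample variances and covariances s[i,j] = (1/(n-1)) · Σ_k (x_{k,i} - mean_i) · (x_{k,j} - mean_j), with n-1 = 3:
  s[X,X] = ((-0.25)·(-0.25) + (1.75)·(1.75) + (0.75)·(0.75) + (-2.25)·(-2.25)) / 3 = 8.75/3 = 2.9167
  s[X,Y] = ((-0.25)·(-1.25) + (1.75)·(0.75) + (0.75)·(0.75) + (-2.25)·(-0.25)) / 3 = 2.75/3 = 0.9167
  s[X,Z] = ((-0.25)·(2) + (1.75)·(1) + (0.75)·(-2) + (-2.25)·(-1)) / 3 = 2/3 = 0.6667
  s[Y,Y] = ((-1.25)·(-1.25) + (0.75)·(0.75) + (0.75)·(0.75) + (-0.25)·(-0.25)) / 3 = 2.75/3 = 0.9167
  s[Y,Z] = ((-1.25)·(2) + (0.75)·(1) + (0.75)·(-2) + (-0.25)·(-1)) / 3 = -3/3 = -1
  s[Z,Z] = ((2)·(2) + (1)·(1) + (-2)·(-2) + (-1)·(-1)) / 3 = 10/3 = 3.3333
  Sample standard deviations s_i = √(s[i,i]):
  s(X) = √(2.9167) = 1.7078
  s(Y) = √(0.9167) = 0.9574
  s(Z) = √(3.3333) = 1.8257

Step 3 — r_{ij} = s_{ij} / (s_i · s_j):
  r[X,X] = 1 (diagonal).
  r[X,Y] = 0.9167 / (1.7078 · 0.9574) = 0.9167 / 1.6351 = 0.5606
  r[X,Z] = 0.6667 / (1.7078 · 1.8257) = 0.6667 / 3.118 = 0.2138
  r[Y,Y] = 1 (diagonal).
  r[Y,Z] = -1 / (0.9574 · 1.8257) = -1 / 1.748 = -0.5721
  r[Z,Z] = 1 (diagonal).

R is symmetric with unit diagonal. Assembling:

R = [[1, 0.5606, 0.2138],
 [0.5606, 1, -0.5721],
 [0.2138, -0.5721, 1]]


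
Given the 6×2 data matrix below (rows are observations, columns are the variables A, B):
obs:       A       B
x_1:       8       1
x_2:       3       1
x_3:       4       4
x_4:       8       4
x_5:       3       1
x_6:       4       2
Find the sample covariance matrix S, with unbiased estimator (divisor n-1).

Step 1 — column means:
  mean(A) = (8 + 3 + 4 + 8 + 3 + 4) / 6 = 30/6 = 5
  mean(B) = (1 + 1 + 4 + 4 + 1 + 2) / 6 = 13/6 = 2.1667

Step 2 — sample covariance S[i,j] = (1/(n-1)) · Σ_k (x_{k,i} - mean_i) · (x_{k,j} - mean_j), with n-1 = 5.
  S[A,A] = ((3)·(3) + (-2)·(-2) + (-1)·(-1) + (3)·(3) + (-2)·(-2) + (-1)·(-1)) / 5 = 28/5 = 5.6
  S[A,B] = ((3)·(-1.1667) + (-2)·(-1.1667) + (-1)·(1.8333) + (3)·(1.8333) + (-2)·(-1.1667) + (-1)·(-0.1667)) / 5 = 5/5 = 1
  S[B,B] = ((-1.1667)·(-1.1667) + (-1.1667)·(-1.1667) + (1.8333)·(1.8333) + (1.8333)·(1.8333) + (-1.1667)·(-1.1667) + (-0.1667)·(-0.1667)) / 5 = 10.8333/5 = 2.1667

S is symmetric (S[j,i] = S[i,j]). Assembling:

S = [[5.6, 1],
 [1, 2.1667]]


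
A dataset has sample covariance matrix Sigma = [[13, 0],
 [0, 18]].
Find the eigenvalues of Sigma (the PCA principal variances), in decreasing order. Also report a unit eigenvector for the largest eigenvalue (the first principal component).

Step 1 — characteristic polynomial of 2×2 Sigma:
  det(Sigma - λI) = λ² - trace · λ + det = 0.
  trace = 13 + 18 = 31, det = 13·18 - (0)² = 234.
Step 2 — discriminant:
  Δ = trace² - 4·det = 961 - 936 = 25.
Step 3 — eigenvalues:
  λ = (trace ± √Δ)/2 = (31 ± 5)/2,
  λ_1 = 18,  λ_2 = 13.

Step 4 — unit eigenvector for λ_1: Sigma is diagonal, so its eigenvectors are the coordinate axes. λ_1 = 18 is the diagonal entry on the second coordinate axis, hence
  v_1 = (0, 1) (||v_1|| = 1).

λ_1 = 18,  λ_2 = 13;  v_1 ≈ (0, 1)


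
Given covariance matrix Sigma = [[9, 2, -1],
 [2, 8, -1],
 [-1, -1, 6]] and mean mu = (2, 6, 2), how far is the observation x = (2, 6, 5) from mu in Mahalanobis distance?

Step 1 — centre the observation: (x - mu) = (0, 0, 3).

Step 2 — invert Sigma (cofactor / det for 3×3, or solve directly):
  Sigma^{-1} = [[0.119, -0.0278, 0.0152],
 [-0.0278, 0.1342, 0.0177],
 [0.0152, 0.0177, 0.1722]].

Step 3 — form the quadratic (x - mu)^T · Sigma^{-1} · (x - mu):
  Sigma^{-1} · (x - mu) = (0.0456, 0.0532, 0.5165).
  (x - mu)^T · [Sigma^{-1} · (x - mu)] = (0)·(0.0456) + (0)·(0.0532) + (3)·(0.5165) = 1.5494.

Step 4 — take square root: d = √(1.5494) ≈ 1.2447.

d(x, mu) = √(1.5494) ≈ 1.2447


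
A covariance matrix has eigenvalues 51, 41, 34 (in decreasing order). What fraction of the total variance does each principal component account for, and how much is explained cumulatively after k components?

Step 1 — total variance = trace(Sigma) = Σ λ_i = 51 + 41 + 34 = 126.

Step 2 — fraction explained by component i = λ_i / Σ λ:
  PC1: 51/126 = 0.4048
  PC2: 41/126 = 0.3254
  PC3: 34/126 = 0.2698

Step 3 — cumulative fraction after k components = (λ_1 + ... + λ_k) / Σ λ:
  k = 1: 51/126 = 0.4048
  k = 2: (51 + 41)/126 = 92/126 = 0.7302
  k = 3: (51 + 41 + 34)/126 = 126/126 = 1

Summary (fraction, with percent):

explained: PC1 0.4048 (40.48%), PC2 0.3254 (32.54%), PC3 0.2698 (26.98%);  cumulative: 0.4048, 0.7302, 1


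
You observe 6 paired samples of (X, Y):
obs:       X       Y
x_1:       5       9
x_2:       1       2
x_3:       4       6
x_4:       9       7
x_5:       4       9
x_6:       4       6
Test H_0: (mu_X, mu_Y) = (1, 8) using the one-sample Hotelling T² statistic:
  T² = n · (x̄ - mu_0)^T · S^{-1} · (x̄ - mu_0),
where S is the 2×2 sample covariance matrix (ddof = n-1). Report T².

Step 1 — sample mean vector:
  mean(X) = (5 + 1 + 4 + 9 + 4 + 4) / 6 = 27/6 = 4.5
  mean(Y) = (9 + 2 + 6 + 7 + 9 + 6) / 6 = 39/6 = 6.5
  x̄ = (4.5, 6.5),  deviation x̄ - mu_0 = (4.5, 6.5) - (1, 8) = (3.5, -1.5).

Step 2 — sample covariance matrix, S[i,j] = (1/(n-1)) · Σ_k (x_{k,i} - mean_i) · (x_{k,j} - mean_j), divisor n-1 = 5:
  S[X,X] = ((0.5)·(0.5) + (-3.5)·(-3.5) + (-0.5)·(-0.5) + (4.5)·(4.5) + (-0.5)·(-0.5) + (-0.5)·(-0.5)) / 5 = 33.5/5 = 6.7
  S[X,Y] = ((0.5)·(2.5) + (-3.5)·(-4.5) + (-0.5)·(-0.5) + (4.5)·(0.5) + (-0.5)·(2.5) + (-0.5)·(-0.5)) / 5 = 18.5/5 = 3.7
  S[Y,Y] = ((2.5)·(2.5) + (-4.5)·(-4.5) + (-0.5)·(-0.5) + (0.5)·(0.5) + (2.5)·(2.5) + (-0.5)·(-0.5)) / 5 = 33.5/5 = 6.7
  S = [[6.7, 3.7],
 [3.7, 6.7]].

Step 3 — invert S. det(S) = 6.7·6.7 - (3.7)² = 31.2.
  S^{-1} = (1/det) · [[d, -b], [-b, a]] = [[0.2147, -0.1186],
 [-0.1186, 0.2147]].

Step 4 — quadratic form (x̄ - mu_0)^T · S^{-1} · (x̄ - mu_0):
  S^{-1} · (x̄ - mu_0) = (0.9295, -0.7372),
  (x̄ - mu_0)^T · [...] = (3.5)·(0.9295) + (-1.5)·(-0.7372) = 4.359.

Step 5 — scale by n: T² = 6 · 4.359 = 26.1538.

T² ≈ 26.1538


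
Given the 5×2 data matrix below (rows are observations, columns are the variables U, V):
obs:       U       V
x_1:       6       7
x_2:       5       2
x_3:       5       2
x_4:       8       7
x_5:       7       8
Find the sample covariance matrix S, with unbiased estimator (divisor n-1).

Step 1 — column means:
  mean(U) = (6 + 5 + 5 + 8 + 7) / 5 = 31/5 = 6.2
  mean(V) = (7 + 2 + 2 + 7 + 8) / 5 = 26/5 = 5.2

Step 2 — sample covariance S[i,j] = (1/(n-1)) · Σ_k (x_{k,i} - mean_i) · (x_{k,j} - mean_j), with n-1 = 4.
  S[U,U] = ((-0.2)·(-0.2) + (-1.2)·(-1.2) + (-1.2)·(-1.2) + (1.8)·(1.8) + (0.8)·(0.8)) / 4 = 6.8/4 = 1.7
  S[U,V] = ((-0.2)·(1.8) + (-1.2)·(-3.2) + (-1.2)·(-3.2) + (1.8)·(1.8) + (0.8)·(2.8)) / 4 = 12.8/4 = 3.2
  S[V,V] = ((1.8)·(1.8) + (-3.2)·(-3.2) + (-3.2)·(-3.2) + (1.8)·(1.8) + (2.8)·(2.8)) / 4 = 34.8/4 = 8.7

S is symmetric (S[j,i] = S[i,j]). Assembling:

S = [[1.7, 3.2],
 [3.2, 8.7]]


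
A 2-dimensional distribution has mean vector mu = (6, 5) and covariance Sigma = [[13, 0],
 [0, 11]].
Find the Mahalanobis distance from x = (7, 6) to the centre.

Step 1 — centre the observation: (x - mu) = (1, 1).

Step 2 — invert Sigma. det(Sigma) = 13·11 - (0)² = 143.
  Sigma^{-1} = (1/det) · [[d, -b], [-b, a]] = [[0.0769, 0],
 [0, 0.0909]].

Step 3 — form the quadratic (x - mu)^T · Sigma^{-1} · (x - mu):
  Sigma^{-1} · (x - mu) = (0.0769, 0.0909).
  (x - mu)^T · [Sigma^{-1} · (x - mu)] = (1)·(0.0769) + (1)·(0.0909) = 0.1678.

Step 4 — take square root: d = √(0.1678) ≈ 0.4097.

d(x, mu) = √(0.1678) ≈ 0.4097


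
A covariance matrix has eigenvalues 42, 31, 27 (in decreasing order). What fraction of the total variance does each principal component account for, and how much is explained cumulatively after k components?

Step 1 — total variance = trace(Sigma) = Σ λ_i = 42 + 31 + 27 = 100.

Step 2 — fraction explained by component i = λ_i / Σ λ:
  PC1: 42/100 = 0.42
  PC2: 31/100 = 0.31
  PC3: 27/100 = 0.27

Step 3 — cumulative fraction after k components = (λ_1 + ... + λ_k) / Σ λ:
  k = 1: 42/100 = 0.42
  k = 2: (42 + 31)/100 = 73/100 = 0.73
  k = 3: (42 + 31 + 27)/100 = 100/100 = 1

Summary (fraction, with percent):

explained: PC1 0.42 (42%), PC2 0.31 (31%), PC3 0.27 (27%);  cumulative: 0.42, 0.73, 1


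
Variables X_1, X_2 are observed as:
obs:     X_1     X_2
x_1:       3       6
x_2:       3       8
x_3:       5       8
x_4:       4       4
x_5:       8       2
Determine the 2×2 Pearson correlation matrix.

Step 1 — column means:
  mean(X_1) = (3 + 3 + 5 + 4 + 8) / 5 = 23/5 = 4.6
  mean(X_2) = (6 + 8 + 8 + 4 + 2) / 5 = 28/5 = 5.6

Step 2 — sample variances and covariances s[i,j] = (1/(n-1)) · Σ_k (x_{k,i} - mean_i) · (x_{k,j} - mean_j), with n-1 = 4:
  s[X_1,X_1] = ((-1.6)·(-1.6) + (-1.6)·(-1.6) + (0.4)·(0.4) + (-0.6)·(-0.6) + (3.4)·(3.4)) / 4 = 17.2/4 = 4.3
  s[X_1,X_2] = ((-1.6)·(0.4) + (-1.6)·(2.4) + (0.4)·(2.4) + (-0.6)·(-1.6) + (3.4)·(-3.6)) / 4 = -14.8/4 = -3.7
  s[X_2,X_2] = ((0.4)·(0.4) + (2.4)·(2.4) + (2.4)·(2.4) + (-1.6)·(-1.6) + (-3.6)·(-3.6)) / 4 = 27.2/4 = 6.8
  Sample standard deviations s_i = √(s[i,i]):
  s(X_1) = √(4.3) = 2.0736
  s(X_2) = √(6.8) = 2.6077

Step 3 — r_{ij} = s_{ij} / (s_i · s_j):
  r[X_1,X_1] = 1 (diagonal).
  r[X_1,X_2] = -3.7 / (2.0736 · 2.6077) = -3.7 / 5.4074 = -0.6842
  r[X_2,X_2] = 1 (diagonal).

R is symmetric with unit diagonal. Assembling:

R = [[1, -0.6842],
 [-0.6842, 1]]


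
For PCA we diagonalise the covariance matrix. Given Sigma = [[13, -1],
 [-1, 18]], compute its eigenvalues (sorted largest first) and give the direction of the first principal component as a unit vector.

Step 1 — characteristic polynomial of 2×2 Sigma:
  det(Sigma - λI) = λ² - trace · λ + det = 0.
  trace = 13 + 18 = 31, det = 13·18 - (-1)² = 233.
Step 2 — discriminant:
  Δ = trace² - 4·det = 961 - 932 = 29.
Step 3 — eigenvalues:
  λ = (trace ± √Δ)/2 = (31 ± 5.3852)/2,
  λ_1 = 18.1926,  λ_2 = 12.8074.

Step 4 — unit eigenvector for λ_1: solve (Sigma - λ_1 I)v = 0. First row:
  (13 - 18.1926)·v_x + (-1)·v_y = 0, i.e. (-5.1926)·v_x + (-1)·v_y = 0,
  so v ∝ (b, λ_1 - a) = (-1, 5.1926); multiply by -1 so the first entry is positive: u = (1, -5.1926).
  ||u|| = √((1)² + (-5.1926)²) = √(27.9629) ≈ 5.288,
  v_1 = u/||u|| ≈ (0.1891, -0.982) (||v_1|| = 1).

λ_1 = 18.1926,  λ_2 = 12.8074;  v_1 ≈ (0.1891, -0.982)


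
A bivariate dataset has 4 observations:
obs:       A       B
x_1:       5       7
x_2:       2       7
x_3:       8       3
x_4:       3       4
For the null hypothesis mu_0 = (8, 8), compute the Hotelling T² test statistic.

Step 1 — sample mean vector:
  mean(A) = (5 + 2 + 8 + 3) / 4 = 18/4 = 4.5
  mean(B) = (7 + 7 + 3 + 4) / 4 = 21/4 = 5.25
  x̄ = (4.5, 5.25),  deviation x̄ - mu_0 = (4.5, 5.25) - (8, 8) = (-3.5, -2.75).

Step 2 — sample covariance matrix, S[i,j] = (1/(n-1)) · Σ_k (x_{k,i} - mean_i) · (x_{k,j} - mean_j), divisor n-1 = 3:
  S[A,A] = ((0.5)·(0.5) + (-2.5)·(-2.5) + (3.5)·(3.5) + (-1.5)·(-1.5)) / 3 = 21/3 = 7
  S[A,B] = ((0.5)·(1.75) + (-2.5)·(1.75) + (3.5)·(-2.25) + (-1.5)·(-1.25)) / 3 = -9.5/3 = -3.1667
  S[B,B] = ((1.75)·(1.75) + (1.75)·(1.75) + (-2.25)·(-2.25) + (-1.25)·(-1.25)) / 3 = 12.75/3 = 4.25
  S = [[7, -3.1667],
 [-3.1667, 4.25]].

Step 3 — invert S. det(S) = 7·4.25 - (-3.1667)² = 19.7222.
  S^{-1} = (1/det) · [[d, -b], [-b, a]] = [[0.2155, 0.1606],
 [0.1606, 0.3549]].

Step 4 — quadratic form (x̄ - mu_0)^T · S^{-1} · (x̄ - mu_0):
  S^{-1} · (x̄ - mu_0) = (-1.1958, -1.538),
  (x̄ - mu_0)^T · [...] = (-3.5)·(-1.1958) + (-2.75)·(-1.538) = 8.4148.

Step 5 — scale by n: T² = 4 · 8.4148 = 33.6592.

T² ≈ 33.6592


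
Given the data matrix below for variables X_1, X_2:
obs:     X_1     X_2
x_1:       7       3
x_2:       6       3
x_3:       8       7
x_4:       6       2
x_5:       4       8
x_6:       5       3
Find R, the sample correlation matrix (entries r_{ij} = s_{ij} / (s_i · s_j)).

Step 1 — column means:
  mean(X_1) = (7 + 6 + 8 + 6 + 4 + 5) / 6 = 36/6 = 6
  mean(X_2) = (3 + 3 + 7 + 2 + 8 + 3) / 6 = 26/6 = 4.3333

Step 2 — sample variances and covariances s[i,j] = (1/(n-1)) · Σ_k (x_{k,i} - mean_i) · (x_{k,j} - mean_j), with n-1 = 5:
  s[X_1,X_1] = ((1)·(1) + (0)·(0) + (2)·(2) + (0)·(0) + (-2)·(-2) + (-1)·(-1)) / 5 = 10/5 = 2
  s[X_1,X_2] = ((1)·(-1.3333) + (0)·(-1.3333) + (2)·(2.6667) + (0)·(-2.3333) + (-2)·(3.6667) + (-1)·(-1.3333)) / 5 = -2/5 = -0.4
  s[X_2,X_2] = ((-1.3333)·(-1.3333) + (-1.3333)·(-1.3333) + (2.6667)·(2.6667) + (-2.3333)·(-2.3333) + (3.6667)·(3.6667) + (-1.3333)·(-1.3333)) / 5 = 31.3333/5 = 6.2667
  Sample standard deviations s_i = √(s[i,i]):
  s(X_1) = √(2) = 1.4142
  s(X_2) = √(6.2667) = 2.5033

Step 3 — r_{ij} = s_{ij} / (s_i · s_j):
  r[X_1,X_1] = 1 (diagonal).
  r[X_1,X_2] = -0.4 / (1.4142 · 2.5033) = -0.4 / 3.5402 = -0.113
  r[X_2,X_2] = 1 (diagonal).

R is symmetric with unit diagonal. Assembling:

R = [[1, -0.113],
 [-0.113, 1]]


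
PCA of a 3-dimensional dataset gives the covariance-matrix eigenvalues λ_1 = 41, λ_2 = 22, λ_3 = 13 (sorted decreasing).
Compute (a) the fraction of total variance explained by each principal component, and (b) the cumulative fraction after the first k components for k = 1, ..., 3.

Step 1 — total variance = trace(Sigma) = Σ λ_i = 41 + 22 + 13 = 76.

Step 2 — fraction explained by component i = λ_i / Σ λ:
  PC1: 41/76 = 0.5395
  PC2: 22/76 = 0.2895
  PC3: 13/76 = 0.1711

Step 3 — cumulative fraction after k components = (λ_1 + ... + λ_k) / Σ λ:
  k = 1: 41/76 = 0.5395
  k = 2: (41 + 22)/76 = 63/76 = 0.8289
  k = 3: (41 + 22 + 13)/76 = 76/76 = 1

Summary (fraction, with percent):

explained: PC1 0.5395 (53.95%), PC2 0.2895 (28.95%), PC3 0.1711 (17.11%);  cumulative: 0.5395, 0.8289, 1


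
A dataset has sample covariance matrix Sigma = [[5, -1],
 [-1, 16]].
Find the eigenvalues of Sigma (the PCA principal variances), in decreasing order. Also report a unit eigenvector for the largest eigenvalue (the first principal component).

Step 1 — characteristic polynomial of 2×2 Sigma:
  det(Sigma - λI) = λ² - trace · λ + det = 0.
  trace = 5 + 16 = 21, det = 5·16 - (-1)² = 79.
Step 2 — discriminant:
  Δ = trace² - 4·det = 441 - 316 = 125.
Step 3 — eigenvalues:
  λ = (trace ± √Δ)/2 = (21 ± 11.1803)/2,
  λ_1 = 16.0902,  λ_2 = 4.9098.

Step 4 — unit eigenvector for λ_1: solve (Sigma - λ_1 I)v = 0. First row:
  (5 - 16.0902)·v_x + (-1)·v_y = 0, i.e. (-11.0902)·v_x + (-1)·v_y = 0,
  so v ∝ (b, λ_1 - a) = (-1, 11.0902); multiply by -1 so the first entry is positive: u = (1, -11.0902).
  ||u|| = √((1)² + (-11.0902)²) = √(123.9919) ≈ 11.1352,
  v_1 = u/||u|| ≈ (0.0898, -0.996) (||v_1|| = 1).

λ_1 = 16.0902,  λ_2 = 4.9098;  v_1 ≈ (0.0898, -0.996)


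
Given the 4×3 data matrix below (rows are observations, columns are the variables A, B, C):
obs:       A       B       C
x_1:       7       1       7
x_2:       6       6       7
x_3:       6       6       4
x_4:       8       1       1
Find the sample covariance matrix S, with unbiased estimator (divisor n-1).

Step 1 — column means:
  mean(A) = (7 + 6 + 6 + 8) / 4 = 27/4 = 6.75
  mean(B) = (1 + 6 + 6 + 1) / 4 = 14/4 = 3.5
  mean(C) = (7 + 7 + 4 + 1) / 4 = 19/4 = 4.75

Step 2 — sample covariance S[i,j] = (1/(n-1)) · Σ_k (x_{k,i} - mean_i) · (x_{k,j} - mean_j), with n-1 = 3.
  S[A,A] = ((0.25)·(0.25) + (-0.75)·(-0.75) + (-0.75)·(-0.75) + (1.25)·(1.25)) / 3 = 2.75/3 = 0.9167
  S[A,B] = ((0.25)·(-2.5) + (-0.75)·(2.5) + (-0.75)·(2.5) + (1.25)·(-2.5)) / 3 = -7.5/3 = -2.5
  S[A,C] = ((0.25)·(2.25) + (-0.75)·(2.25) + (-0.75)·(-0.75) + (1.25)·(-3.75)) / 3 = -5.25/3 = -1.75
  S[B,B] = ((-2.5)·(-2.5) + (2.5)·(2.5) + (2.5)·(2.5) + (-2.5)·(-2.5)) / 3 = 25/3 = 8.3333
  S[B,C] = ((-2.5)·(2.25) + (2.5)·(2.25) + (2.5)·(-0.75) + (-2.5)·(-3.75)) / 3 = 7.5/3 = 2.5
  S[C,C] = ((2.25)·(2.25) + (2.25)·(2.25) + (-0.75)·(-0.75) + (-3.75)·(-3.75)) / 3 = 24.75/3 = 8.25

S is symmetric (S[j,i] = S[i,j]). Assembling:

S = [[0.9167, -2.5, -1.75],
 [-2.5, 8.3333, 2.5],
 [-1.75, 2.5, 8.25]]


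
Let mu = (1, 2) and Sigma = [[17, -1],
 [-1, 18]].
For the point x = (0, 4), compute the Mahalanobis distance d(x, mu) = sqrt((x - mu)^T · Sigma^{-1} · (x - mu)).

Step 1 — centre the observation: (x - mu) = (-1, 2).

Step 2 — invert Sigma. det(Sigma) = 17·18 - (-1)² = 305.
  Sigma^{-1} = (1/det) · [[d, -b], [-b, a]] = [[0.059, 0.0033],
 [0.0033, 0.0557]].

Step 3 — form the quadratic (x - mu)^T · Sigma^{-1} · (x - mu):
  Sigma^{-1} · (x - mu) = (-0.0525, 0.1082).
  (x - mu)^T · [Sigma^{-1} · (x - mu)] = (-1)·(-0.0525) + (2)·(0.1082) = 0.2689.

Step 4 — take square root: d = √(0.2689) ≈ 0.5185.

d(x, mu) = √(0.2689) ≈ 0.5185


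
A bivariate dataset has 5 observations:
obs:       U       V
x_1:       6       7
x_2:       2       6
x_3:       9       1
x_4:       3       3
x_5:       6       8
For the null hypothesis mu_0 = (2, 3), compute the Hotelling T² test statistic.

Step 1 — sample mean vector:
  mean(U) = (6 + 2 + 9 + 3 + 6) / 5 = 26/5 = 5.2
  mean(V) = (7 + 6 + 1 + 3 + 8) / 5 = 25/5 = 5
  x̄ = (5.2, 5),  deviation x̄ - mu_0 = (5.2, 5) - (2, 3) = (3.2, 2).

Step 2 — sample covariance matrix, S[i,j] = (1/(n-1)) · Σ_k (x_{k,i} - mean_i) · (x_{k,j} - mean_j), divisor n-1 = 4:
  S[U,U] = ((0.8)·(0.8) + (-3.2)·(-3.2) + (3.8)·(3.8) + (-2.2)·(-2.2) + (0.8)·(0.8)) / 4 = 30.8/4 = 7.7
  S[U,V] = ((0.8)·(2) + (-3.2)·(1) + (3.8)·(-4) + (-2.2)·(-2) + (0.8)·(3)) / 4 = -10/4 = -2.5
  S[V,V] = ((2)·(2) + (1)·(1) + (-4)·(-4) + (-2)·(-2) + (3)·(3)) / 4 = 34/4 = 8.5
  S = [[7.7, -2.5],
 [-2.5, 8.5]].

Step 3 — invert S. det(S) = 7.7·8.5 - (-2.5)² = 59.2.
  S^{-1} = (1/det) · [[d, -b], [-b, a]] = [[0.1436, 0.0422],
 [0.0422, 0.1301]].

Step 4 — quadratic form (x̄ - mu_0)^T · S^{-1} · (x̄ - mu_0):
  S^{-1} · (x̄ - mu_0) = (0.5439, 0.3953),
  (x̄ - mu_0)^T · [...] = (3.2)·(0.5439) + (2)·(0.3953) = 2.5311.

Step 5 — scale by n: T² = 5 · 2.5311 = 12.6554.

T² ≈ 12.6554


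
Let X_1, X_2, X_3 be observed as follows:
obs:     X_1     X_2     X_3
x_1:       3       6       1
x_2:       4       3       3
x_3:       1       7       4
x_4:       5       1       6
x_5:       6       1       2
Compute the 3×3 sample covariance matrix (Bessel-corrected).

Step 1 — column means:
  mean(X_1) = (3 + 4 + 1 + 5 + 6) / 5 = 19/5 = 3.8
  mean(X_2) = (6 + 3 + 7 + 1 + 1) / 5 = 18/5 = 3.6
  mean(X_3) = (1 + 3 + 4 + 6 + 2) / 5 = 16/5 = 3.2

Step 2 — sample covariance S[i,j] = (1/(n-1)) · Σ_k (x_{k,i} - mean_i) · (x_{k,j} - mean_j), with n-1 = 4.
  S[X_1,X_1] = ((-0.8)·(-0.8) + (0.2)·(0.2) + (-2.8)·(-2.8) + (1.2)·(1.2) + (2.2)·(2.2)) / 4 = 14.8/4 = 3.7
  S[X_1,X_2] = ((-0.8)·(2.4) + (0.2)·(-0.6) + (-2.8)·(3.4) + (1.2)·(-2.6) + (2.2)·(-2.6)) / 4 = -20.4/4 = -5.1
  S[X_1,X_3] = ((-0.8)·(-2.2) + (0.2)·(-0.2) + (-2.8)·(0.8) + (1.2)·(2.8) + (2.2)·(-1.2)) / 4 = 0.2/4 = 0.05
  S[X_2,X_2] = ((2.4)·(2.4) + (-0.6)·(-0.6) + (3.4)·(3.4) + (-2.6)·(-2.6) + (-2.6)·(-2.6)) / 4 = 31.2/4 = 7.8
  S[X_2,X_3] = ((2.4)·(-2.2) + (-0.6)·(-0.2) + (3.4)·(0.8) + (-2.6)·(2.8) + (-2.6)·(-1.2)) / 4 = -6.6/4 = -1.65
  S[X_3,X_3] = ((-2.2)·(-2.2) + (-0.2)·(-0.2) + (0.8)·(0.8) + (2.8)·(2.8) + (-1.2)·(-1.2)) / 4 = 14.8/4 = 3.7

S is symmetric (S[j,i] = S[i,j]). Assembling:

S = [[3.7, -5.1, 0.05],
 [-5.1, 7.8, -1.65],
 [0.05, -1.65, 3.7]]


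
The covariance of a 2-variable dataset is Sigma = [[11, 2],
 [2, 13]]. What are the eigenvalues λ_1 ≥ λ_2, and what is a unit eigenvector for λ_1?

Step 1 — characteristic polynomial of 2×2 Sigma:
  det(Sigma - λI) = λ² - trace · λ + det = 0.
  trace = 11 + 13 = 24, det = 11·13 - (2)² = 139.
Step 2 — discriminant:
  Δ = trace² - 4·det = 576 - 556 = 20.
Step 3 — eigenvalues:
  λ = (trace ± √Δ)/2 = (24 ± 4.4721)/2,
  λ_1 = 14.2361,  λ_2 = 9.7639.

Step 4 — unit eigenvector for λ_1: solve (Sigma - λ_1 I)v = 0. First row:
  (11 - 14.2361)·v_x + (2)·v_y = 0, i.e. (-3.2361)·v_x + (2)·v_y = 0,
  so v ∝ (b, λ_1 - a) = (2, 3.2361) = u.
  ||u|| = √((2)² + (3.2361)²) = √(14.4721) ≈ 3.8042,
  v_1 = u/||u|| ≈ (0.5257, 0.8507) (||v_1|| = 1).

λ_1 = 14.2361,  λ_2 = 9.7639;  v_1 ≈ (0.5257, 0.8507)


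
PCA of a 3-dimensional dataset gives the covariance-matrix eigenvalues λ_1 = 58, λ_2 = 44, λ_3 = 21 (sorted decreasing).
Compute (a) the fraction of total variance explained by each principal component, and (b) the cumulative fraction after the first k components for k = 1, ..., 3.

Step 1 — total variance = trace(Sigma) = Σ λ_i = 58 + 44 + 21 = 123.

Step 2 — fraction explained by component i = λ_i / Σ λ:
  PC1: 58/123 = 0.4715
  PC2: 44/123 = 0.3577
  PC3: 21/123 = 0.1707

Step 3 — cumulative fraction after k components = (λ_1 + ... + λ_k) / Σ λ:
  k = 1: 58/123 = 0.4715
  k = 2: (58 + 44)/123 = 102/123 = 0.8293
  k = 3: (58 + 44 + 21)/123 = 123/123 = 1

Summary (fraction, with percent):

explained: PC1 0.4715 (47.15%), PC2 0.3577 (35.77%), PC3 0.1707 (17.07%);  cumulative: 0.4715, 0.8293, 1


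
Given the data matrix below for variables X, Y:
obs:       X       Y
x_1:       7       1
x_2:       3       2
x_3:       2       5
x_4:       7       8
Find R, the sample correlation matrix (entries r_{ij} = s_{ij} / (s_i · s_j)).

Step 1 — column means:
  mean(X) = (7 + 3 + 2 + 7) / 4 = 19/4 = 4.75
  mean(Y) = (1 + 2 + 5 + 8) / 4 = 16/4 = 4

Step 2 — sample variances and covariances s[i,j] = (1/(n-1)) · Σ_k (x_{k,i} - mean_i) · (x_{k,j} - mean_j), with n-1 = 3:
  s[X,X] = ((2.25)·(2.25) + (-1.75)·(-1.75) + (-2.75)·(-2.75) + (2.25)·(2.25)) / 3 = 20.75/3 = 6.9167
  s[X,Y] = ((2.25)·(-3) + (-1.75)·(-2) + (-2.75)·(1) + (2.25)·(4)) / 3 = 3/3 = 1
  s[Y,Y] = ((-3)·(-3) + (-2)·(-2) + (1)·(1) + (4)·(4)) / 3 = 30/3 = 10
  Sample standard deviations s_i = √(s[i,i]):
  s(X) = √(6.9167) = 2.63
  s(Y) = √(10) = 3.1623

Step 3 — r_{ij} = s_{ij} / (s_i · s_j):
  r[X,X] = 1 (diagonal).
  r[X,Y] = 1 / (2.63 · 3.1623) = 1 / 8.3166 = 0.1202
  r[Y,Y] = 1 (diagonal).

R is symmetric with unit diagonal. Assembling:

R = [[1, 0.1202],
 [0.1202, 1]]


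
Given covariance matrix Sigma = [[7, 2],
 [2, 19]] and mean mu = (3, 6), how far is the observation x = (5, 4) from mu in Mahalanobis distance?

Step 1 — centre the observation: (x - mu) = (2, -2).

Step 2 — invert Sigma. det(Sigma) = 7·19 - (2)² = 129.
  Sigma^{-1} = (1/det) · [[d, -b], [-b, a]] = [[0.1473, -0.0155],
 [-0.0155, 0.0543]].

Step 3 — form the quadratic (x - mu)^T · Sigma^{-1} · (x - mu):
  Sigma^{-1} · (x - mu) = (0.3256, -0.1395).
  (x - mu)^T · [Sigma^{-1} · (x - mu)] = (2)·(0.3256) + (-2)·(-0.1395) = 0.9302.

Step 4 — take square root: d = √(0.9302) ≈ 0.9645.

d(x, mu) = √(0.9302) ≈ 0.9645


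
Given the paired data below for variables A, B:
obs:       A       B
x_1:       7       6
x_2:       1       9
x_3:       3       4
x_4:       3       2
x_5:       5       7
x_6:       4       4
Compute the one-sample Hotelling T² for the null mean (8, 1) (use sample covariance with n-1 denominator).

Step 1 — sample mean vector:
  mean(A) = (7 + 1 + 3 + 3 + 5 + 4) / 6 = 23/6 = 3.8333
  mean(B) = (6 + 9 + 4 + 2 + 7 + 4) / 6 = 32/6 = 5.3333
  x̄ = (3.8333, 5.3333),  deviation x̄ - mu_0 = (3.8333, 5.3333) - (8, 1) = (-4.1667, 4.3333).

Step 2 — sample covariance matrix, S[i,j] = (1/(n-1)) · Σ_k (x_{k,i} - mean_i) · (x_{k,j} - mean_j), divisor n-1 = 5:
  S[A,A] = ((3.1667)·(3.1667) + (-2.8333)·(-2.8333) + (-0.8333)·(-0.8333) + (-0.8333)·(-0.8333) + (1.1667)·(1.1667) + (0.1667)·(0.1667)) / 5 = 20.8333/5 = 4.1667
  S[A,B] = ((3.1667)·(0.6667) + (-2.8333)·(3.6667) + (-0.8333)·(-1.3333) + (-0.8333)·(-3.3333) + (1.1667)·(1.6667) + (0.1667)·(-1.3333)) / 5 = -2.6667/5 = -0.5333
  S[B,B] = ((0.6667)·(0.6667) + (3.6667)·(3.6667) + (-1.3333)·(-1.3333) + (-3.3333)·(-3.3333) + (1.6667)·(1.6667) + (-1.3333)·(-1.3333)) / 5 = 31.3333/5 = 6.2667
  S = [[4.1667, -0.5333],
 [-0.5333, 6.2667]].

Step 3 — invert S. det(S) = 4.1667·6.2667 - (-0.5333)² = 25.8267.
  S^{-1} = (1/det) · [[d, -b], [-b, a]] = [[0.2426, 0.0207],
 [0.0207, 0.1613]].

Step 4 — quadratic form (x̄ - mu_0)^T · S^{-1} · (x̄ - mu_0):
  S^{-1} · (x̄ - mu_0) = (-0.9215, 0.6131),
  (x̄ - mu_0)^T · [...] = (-4.1667)·(-0.9215) + (4.3333)·(0.6131) = 6.4963.

Step 5 — scale by n: T² = 6 · 6.4963 = 38.9778.

T² ≈ 38.9778


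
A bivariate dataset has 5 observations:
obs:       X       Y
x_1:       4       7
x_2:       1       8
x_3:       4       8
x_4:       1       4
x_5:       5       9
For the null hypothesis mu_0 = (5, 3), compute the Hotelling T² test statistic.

Step 1 — sample mean vector:
  mean(X) = (4 + 1 + 4 + 1 + 5) / 5 = 15/5 = 3
  mean(Y) = (7 + 8 + 8 + 4 + 9) / 5 = 36/5 = 7.2
  x̄ = (3, 7.2),  deviation x̄ - mu_0 = (3, 7.2) - (5, 3) = (-2, 4.2).

Step 2 — sample covariance matrix, S[i,j] = (1/(n-1)) · Σ_k (x_{k,i} - mean_i) · (x_{k,j} - mean_j), divisor n-1 = 4:
  S[X,X] = ((1)·(1) + (-2)·(-2) + (1)·(1) + (-2)·(-2) + (2)·(2)) / 4 = 14/4 = 3.5
  S[X,Y] = ((1)·(-0.2) + (-2)·(0.8) + (1)·(0.8) + (-2)·(-3.2) + (2)·(1.8)) / 4 = 9/4 = 2.25
  S[Y,Y] = ((-0.2)·(-0.2) + (0.8)·(0.8) + (0.8)·(0.8) + (-3.2)·(-3.2) + (1.8)·(1.8)) / 4 = 14.8/4 = 3.7
  S = [[3.5, 2.25],
 [2.25, 3.7]].

Step 3 — invert S. det(S) = 3.5·3.7 - (2.25)² = 7.8875.
  S^{-1} = (1/det) · [[d, -b], [-b, a]] = [[0.4691, -0.2853],
 [-0.2853, 0.4437]].

Step 4 — quadratic form (x̄ - mu_0)^T · S^{-1} · (x̄ - mu_0):
  S^{-1} · (x̄ - mu_0) = (-2.1363, 2.4342),
  (x̄ - mu_0)^T · [...] = (-2)·(-2.1363) + (4.2)·(2.4342) = 14.4964.

Step 5 — scale by n: T² = 5 · 14.4964 = 72.4818.

T² ≈ 72.4818


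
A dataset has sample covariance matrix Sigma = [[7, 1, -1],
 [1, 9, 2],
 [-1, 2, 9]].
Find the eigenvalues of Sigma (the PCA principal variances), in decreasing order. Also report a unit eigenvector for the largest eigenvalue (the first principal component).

Step 1 — characteristic polynomial p(λ) = det(λI - Sigma) = λ³ - tr·λ² + c_1·λ - det, where tr = trace, c_1 = sum of the principal 2×2 minors, det = det(Sigma):
  tr = 7 + 9 + 9 = 25,
  c_1 = (7·9 - (1)²) + (7·9 - (-1)²) + (9·9 - (2)²) = 62 + 62 + 77 = 201,
  det = 7·(9·9 - (2)²) - (1)·((1)·9 - (2)·(-1)) + (-1)·((1)·(2) - 9·(-1)) = 7·(77) - (1)·(11) + (-1)·(11) = 517.
  So p(λ) = λ³ - 25λ² + 201λ - 517.
Step 2 — look for an integer root (rational root theorem: any rational root is an integer divisor of 517). Testing λ = 11:
  p(11) = 1331 - 3025 + 2211 - 517 = 0  ✓
  Dividing out (λ - 11): p(λ) = (λ - 11)(λ² - 14λ + 47).
Step 3 — remaining eigenvalues from the quadratic λ² - 14λ + 47 = 0:
  Δ = 14² - 4·47 = 196 - 188 = 8,  λ = (14 ± √8)/2 = (14 ± 2.8284)/2 ≈ 8.4142 or 5.5858.
  Sorted: λ_1 = 11,  λ_2 = 8.4142,  λ_3 = 5.5858  (check: sum = 25 = tr ✓).

Step 4 — unit eigenvector for λ_1 = 11: v spans the null space of (Sigma - λ_1 I), whose rows are
  r_1 = (-4, 1, -1),  r_2 = (1, -2, 2),  r_3 = (-1, 2, -2).
  v is orthogonal to every row, so take v ∝ r_1 × r_2 = ((1)·(2) - (-1)·(-2), (-1)·(1) - (-4)·(2), (-4)·(-2) - (1)·(1)) = (0, 7, 7).
  Rescale (divide by 7): u = (0, 1, 1).
  ||u|| = √((0)² + (1)² + (1)²) = √(2) ≈ 1.4142,  v_1 = u/||u|| ≈ (0, 0.7071, 0.7071) (||v_1|| = 1).

λ_1 = 11,  λ_2 = 8.4142,  λ_3 = 5.5858;  v_1 ≈ (0, 0.7071, 0.7071)


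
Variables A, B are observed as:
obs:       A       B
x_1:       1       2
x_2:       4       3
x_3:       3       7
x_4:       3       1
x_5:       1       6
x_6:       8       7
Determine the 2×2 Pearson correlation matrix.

Step 1 — column means:
  mean(A) = (1 + 4 + 3 + 3 + 1 + 8) / 6 = 20/6 = 3.3333
  mean(B) = (2 + 3 + 7 + 1 + 6 + 7) / 6 = 26/6 = 4.3333

Step 2 — sample variances and covariances s[i,j] = (1/(n-1)) · Σ_k (x_{k,i} - mean_i) · (x_{k,j} - mean_j), with n-1 = 5:
  s[A,A] = ((-2.3333)·(-2.3333) + (0.6667)·(0.6667) + (-0.3333)·(-0.3333) + (-0.3333)·(-0.3333) + (-2.3333)·(-2.3333) + (4.6667)·(4.6667)) / 5 = 33.3333/5 = 6.6667
  s[A,B] = ((-2.3333)·(-2.3333) + (0.6667)·(-1.3333) + (-0.3333)·(2.6667) + (-0.3333)·(-3.3333) + (-2.3333)·(1.6667) + (4.6667)·(2.6667)) / 5 = 13.3333/5 = 2.6667
  s[B,B] = ((-2.3333)·(-2.3333) + (-1.3333)·(-1.3333) + (2.6667)·(2.6667) + (-3.3333)·(-3.3333) + (1.6667)·(1.6667) + (2.6667)·(2.6667)) / 5 = 35.3333/5 = 7.0667
  Sample standard deviations s_i = √(s[i,i]):
  s(A) = √(6.6667) = 2.582
  s(B) = √(7.0667) = 2.6583

Step 3 — r_{ij} = s_{ij} / (s_i · s_j):
  r[A,A] = 1 (diagonal).
  r[A,B] = 2.6667 / (2.582 · 2.6583) = 2.6667 / 6.8638 = 0.3885
  r[B,B] = 1 (diagonal).

R is symmetric with unit diagonal. Assembling:

R = [[1, 0.3885],
 [0.3885, 1]]


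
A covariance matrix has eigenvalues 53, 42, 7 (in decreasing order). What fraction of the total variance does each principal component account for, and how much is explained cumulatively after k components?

Step 1 — total variance = trace(Sigma) = Σ λ_i = 53 + 42 + 7 = 102.

Step 2 — fraction explained by component i = λ_i / Σ λ:
  PC1: 53/102 = 0.5196
  PC2: 42/102 = 0.4118
  PC3: 7/102 = 0.0686

Step 3 — cumulative fraction after k components = (λ_1 + ... + λ_k) / Σ λ:
  k = 1: 53/102 = 0.5196
  k = 2: (53 + 42)/102 = 95/102 = 0.9314
  k = 3: (53 + 42 + 7)/102 = 102/102 = 1

Summary (fraction, with percent):

explained: PC1 0.5196 (51.96%), PC2 0.4118 (41.18%), PC3 0.0686 (6.86%);  cumulative: 0.5196, 0.9314, 1


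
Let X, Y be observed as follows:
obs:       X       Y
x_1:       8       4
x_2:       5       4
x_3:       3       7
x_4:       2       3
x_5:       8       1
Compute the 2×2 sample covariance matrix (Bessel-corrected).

Step 1 — column means:
  mean(X) = (8 + 5 + 3 + 2 + 8) / 5 = 26/5 = 5.2
  mean(Y) = (4 + 4 + 7 + 3 + 1) / 5 = 19/5 = 3.8

Step 2 — sample covariance S[i,j] = (1/(n-1)) · Σ_k (x_{k,i} - mean_i) · (x_{k,j} - mean_j), with n-1 = 4.
  S[X,X] = ((2.8)·(2.8) + (-0.2)·(-0.2) + (-2.2)·(-2.2) + (-3.2)·(-3.2) + (2.8)·(2.8)) / 4 = 30.8/4 = 7.7
  S[X,Y] = ((2.8)·(0.2) + (-0.2)·(0.2) + (-2.2)·(3.2) + (-3.2)·(-0.8) + (2.8)·(-2.8)) / 4 = -11.8/4 = -2.95
  S[Y,Y] = ((0.2)·(0.2) + (0.2)·(0.2) + (3.2)·(3.2) + (-0.8)·(-0.8) + (-2.8)·(-2.8)) / 4 = 18.8/4 = 4.7

S is symmetric (S[j,i] = S[i,j]). Assembling:

S = [[7.7, -2.95],
 [-2.95, 4.7]]


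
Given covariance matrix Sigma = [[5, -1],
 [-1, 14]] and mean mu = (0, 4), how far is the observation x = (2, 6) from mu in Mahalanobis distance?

Step 1 — centre the observation: (x - mu) = (2, 2).

Step 2 — invert Sigma. det(Sigma) = 5·14 - (-1)² = 69.
  Sigma^{-1} = (1/det) · [[d, -b], [-b, a]] = [[0.2029, 0.0145],
 [0.0145, 0.0725]].

Step 3 — form the quadratic (x - mu)^T · Sigma^{-1} · (x - mu):
  Sigma^{-1} · (x - mu) = (0.4348, 0.1739).
  (x - mu)^T · [Sigma^{-1} · (x - mu)] = (2)·(0.4348) + (2)·(0.1739) = 1.2174.

Step 4 — take square root: d = √(1.2174) ≈ 1.1034.

d(x, mu) = √(1.2174) ≈ 1.1034


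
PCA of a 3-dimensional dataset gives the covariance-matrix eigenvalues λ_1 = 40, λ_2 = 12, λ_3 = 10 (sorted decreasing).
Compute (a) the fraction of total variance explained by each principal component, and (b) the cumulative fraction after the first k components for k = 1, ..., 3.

Step 1 — total variance = trace(Sigma) = Σ λ_i = 40 + 12 + 10 = 62.

Step 2 — fraction explained by component i = λ_i / Σ λ:
  PC1: 40/62 = 0.6452
  PC2: 12/62 = 0.1935
  PC3: 10/62 = 0.1613

Step 3 — cumulative fraction after k components = (λ_1 + ... + λ_k) / Σ λ:
  k = 1: 40/62 = 0.6452
  k = 2: (40 + 12)/62 = 52/62 = 0.8387
  k = 3: (40 + 12 + 10)/62 = 62/62 = 1

Summary (fraction, with percent):

explained: PC1 0.6452 (64.52%), PC2 0.1935 (19.35%), PC3 0.1613 (16.13%);  cumulative: 0.6452, 0.8387, 1


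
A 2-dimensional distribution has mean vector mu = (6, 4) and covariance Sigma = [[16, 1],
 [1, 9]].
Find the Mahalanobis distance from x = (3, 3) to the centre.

Step 1 — centre the observation: (x - mu) = (-3, -1).

Step 2 — invert Sigma. det(Sigma) = 16·9 - (1)² = 143.
  Sigma^{-1} = (1/det) · [[d, -b], [-b, a]] = [[0.0629, -0.007],
 [-0.007, 0.1119]].

Step 3 — form the quadratic (x - mu)^T · Sigma^{-1} · (x - mu):
  Sigma^{-1} · (x - mu) = (-0.1818, -0.0909).
  (x - mu)^T · [Sigma^{-1} · (x - mu)] = (-3)·(-0.1818) + (-1)·(-0.0909) = 0.6364.

Step 4 — take square root: d = √(0.6364) ≈ 0.7977.

d(x, mu) = √(0.6364) ≈ 0.7977


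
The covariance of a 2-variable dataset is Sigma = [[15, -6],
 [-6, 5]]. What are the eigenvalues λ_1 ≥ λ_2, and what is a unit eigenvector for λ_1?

Step 1 — characteristic polynomial of 2×2 Sigma:
  det(Sigma - λI) = λ² - trace · λ + det = 0.
  trace = 15 + 5 = 20, det = 15·5 - (-6)² = 39.
Step 2 — discriminant:
  Δ = trace² - 4·det = 400 - 156 = 244.
Step 3 — eigenvalues:
  λ = (trace ± √Δ)/2 = (20 ± 15.6205)/2,
  λ_1 = 17.8102,  λ_2 = 2.1898.

Step 4 — unit eigenvector for λ_1: solve (Sigma - λ_1 I)v = 0. First row:
  (15 - 17.8102)·v_x + (-6)·v_y = 0, i.e. (-2.8102)·v_x + (-6)·v_y = 0,
  so v ∝ (b, λ_1 - a) = (-6, 2.8102); multiply by -1 so the first entry is positive: u = (6, -2.8102).
  ||u|| = √((6)² + (-2.8102)²) = √(43.8975) ≈ 6.6255,
  v_1 = u/||u|| ≈ (0.9056, -0.4242) (||v_1|| = 1).

λ_1 = 17.8102,  λ_2 = 2.1898;  v_1 ≈ (0.9056, -0.4242)


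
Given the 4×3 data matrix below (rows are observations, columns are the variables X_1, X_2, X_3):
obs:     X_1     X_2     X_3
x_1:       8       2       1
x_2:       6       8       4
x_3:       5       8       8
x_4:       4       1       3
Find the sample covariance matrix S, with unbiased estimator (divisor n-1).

Step 1 — column means:
  mean(X_1) = (8 + 6 + 5 + 4) / 4 = 23/4 = 5.75
  mean(X_2) = (2 + 8 + 8 + 1) / 4 = 19/4 = 4.75
  mean(X_3) = (1 + 4 + 8 + 3) / 4 = 16/4 = 4

Step 2 — sample covariance S[i,j] = (1/(n-1)) · Σ_k (x_{k,i} - mean_i) · (x_{k,j} - mean_j), with n-1 = 3.
  S[X_1,X_1] = ((2.25)·(2.25) + (0.25)·(0.25) + (-0.75)·(-0.75) + (-1.75)·(-1.75)) / 3 = 8.75/3 = 2.9167
  S[X_1,X_2] = ((2.25)·(-2.75) + (0.25)·(3.25) + (-0.75)·(3.25) + (-1.75)·(-3.75)) / 3 = -1.25/3 = -0.4167
  S[X_1,X_3] = ((2.25)·(-3) + (0.25)·(0) + (-0.75)·(4) + (-1.75)·(-1)) / 3 = -8/3 = -2.6667
  S[X_2,X_2] = ((-2.75)·(-2.75) + (3.25)·(3.25) + (3.25)·(3.25) + (-3.75)·(-3.75)) / 3 = 42.75/3 = 14.25
  S[X_2,X_3] = ((-2.75)·(-3) + (3.25)·(0) + (3.25)·(4) + (-3.75)·(-1)) / 3 = 25/3 = 8.3333
  S[X_3,X_3] = ((-3)·(-3) + (0)·(0) + (4)·(4) + (-1)·(-1)) / 3 = 26/3 = 8.6667

S is symmetric (S[j,i] = S[i,j]). Assembling:

S = [[2.9167, -0.4167, -2.6667],
 [-0.4167, 14.25, 8.3333],
 [-2.6667, 8.3333, 8.6667]]


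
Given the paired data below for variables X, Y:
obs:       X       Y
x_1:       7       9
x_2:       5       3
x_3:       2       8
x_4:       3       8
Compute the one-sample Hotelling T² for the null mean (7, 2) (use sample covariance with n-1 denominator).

Step 1 — sample mean vector:
  mean(X) = (7 + 5 + 2 + 3) / 4 = 17/4 = 4.25
  mean(Y) = (9 + 3 + 8 + 8) / 4 = 28/4 = 7
  x̄ = (4.25, 7),  deviation x̄ - mu_0 = (4.25, 7) - (7, 2) = (-2.75, 5).

Step 2 — sample covariance matrix, S[i,j] = (1/(n-1)) · Σ_k (x_{k,i} - mean_i) · (x_{k,j} - mean_j), divisor n-1 = 3:
  S[X,X] = ((2.75)·(2.75) + (0.75)·(0.75) + (-2.25)·(-2.25) + (-1.25)·(-1.25)) / 3 = 14.75/3 = 4.9167
  S[X,Y] = ((2.75)·(2) + (0.75)·(-4) + (-2.25)·(1) + (-1.25)·(1)) / 3 = -1/3 = -0.3333
  S[Y,Y] = ((2)·(2) + (-4)·(-4) + (1)·(1) + (1)·(1)) / 3 = 22/3 = 7.3333
  S = [[4.9167, -0.3333],
 [-0.3333, 7.3333]].

Step 3 — invert S. det(S) = 4.9167·7.3333 - (-0.3333)² = 35.9444.
  S^{-1} = (1/det) · [[d, -b], [-b, a]] = [[0.204, 0.0093],
 [0.0093, 0.1368]].

Step 4 — quadratic form (x̄ - mu_0)^T · S^{-1} · (x̄ - mu_0):
  S^{-1} · (x̄ - mu_0) = (-0.5147, 0.6584),
  (x̄ - mu_0)^T · [...] = (-2.75)·(-0.5147) + (5)·(0.6584) = 4.7075.

Step 5 — scale by n: T² = 4 · 4.7075 = 18.83.

T² ≈ 18.83


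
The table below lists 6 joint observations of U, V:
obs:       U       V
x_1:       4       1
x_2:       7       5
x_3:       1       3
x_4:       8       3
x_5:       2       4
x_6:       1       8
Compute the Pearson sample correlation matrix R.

Step 1 — column means:
  mean(U) = (4 + 7 + 1 + 8 + 2 + 1) / 6 = 23/6 = 3.8333
  mean(V) = (1 + 5 + 3 + 3 + 4 + 8) / 6 = 24/6 = 4

Step 2 — sample variances and covariances s[i,j] = (1/(n-1)) · Σ_k (x_{k,i} - mean_i) · (x_{k,j} - mean_j), with n-1 = 5:
  s[U,U] = ((0.1667)·(0.1667) + (3.1667)·(3.1667) + (-2.8333)·(-2.8333) + (4.1667)·(4.1667) + (-1.8333)·(-1.8333) + (-2.8333)·(-2.8333)) / 5 = 46.8333/5 = 9.3667
  s[U,V] = ((0.1667)·(-3) + (3.1667)·(1) + (-2.8333)·(-1) + (4.1667)·(-1) + (-1.8333)·(0) + (-2.8333)·(4)) / 5 = -10/5 = -2
  s[V,V] = ((-3)·(-3) + (1)·(1) + (-1)·(-1) + (-1)·(-1) + (0)·(0) + (4)·(4)) / 5 = 28/5 = 5.6
  Sample standard deviations s_i = √(s[i,i]):
  s(U) = √(9.3667) = 3.0605
  s(V) = √(5.6) = 2.3664

Step 3 — r_{ij} = s_{ij} / (s_i · s_j):
  r[U,U] = 1 (diagonal).
  r[U,V] = -2 / (3.0605 · 2.3664) = -2 / 7.2425 = -0.2761
  r[V,V] = 1 (diagonal).

R is symmetric with unit diagonal. Assembling:

R = [[1, -0.2761],
 [-0.2761, 1]]


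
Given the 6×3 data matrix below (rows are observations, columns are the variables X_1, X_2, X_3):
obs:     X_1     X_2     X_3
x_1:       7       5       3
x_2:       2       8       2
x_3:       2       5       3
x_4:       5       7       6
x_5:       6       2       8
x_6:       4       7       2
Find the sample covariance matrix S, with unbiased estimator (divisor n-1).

Step 1 — column means:
  mean(X_1) = (7 + 2 + 2 + 5 + 6 + 4) / 6 = 26/6 = 4.3333
  mean(X_2) = (5 + 8 + 5 + 7 + 2 + 7) / 6 = 34/6 = 5.6667
  mean(X_3) = (3 + 2 + 3 + 6 + 8 + 2) / 6 = 24/6 = 4

Step 2 — sample covariance S[i,j] = (1/(n-1)) · Σ_k (x_{k,i} - mean_i) · (x_{k,j} - mean_j), with n-1 = 5.
  S[X_1,X_1] = ((2.6667)·(2.6667) + (-2.3333)·(-2.3333) + (-2.3333)·(-2.3333) + (0.6667)·(0.6667) + (1.6667)·(1.6667) + (-0.3333)·(-0.3333)) / 5 = 21.3333/5 = 4.2667
  S[X_1,X_2] = ((2.6667)·(-0.6667) + (-2.3333)·(2.3333) + (-2.3333)·(-0.6667) + (0.6667)·(1.3333) + (1.6667)·(-3.6667) + (-0.3333)·(1.3333)) / 5 = -11.3333/5 = -2.2667
  S[X_1,X_3] = ((2.6667)·(-1) + (-2.3333)·(-2) + (-2.3333)·(-1) + (0.6667)·(2) + (1.6667)·(4) + (-0.3333)·(-2)) / 5 = 13/5 = 2.6
  S[X_2,X_2] = ((-0.6667)·(-0.6667) + (2.3333)·(2.3333) + (-0.6667)·(-0.6667) + (1.3333)·(1.3333) + (-3.6667)·(-3.6667) + (1.3333)·(1.3333)) / 5 = 23.3333/5 = 4.6667
  S[X_2,X_3] = ((-0.6667)·(-1) + (2.3333)·(-2) + (-0.6667)·(-1) + (1.3333)·(2) + (-3.6667)·(4) + (1.3333)·(-2)) / 5 = -18/5 = -3.6
  S[X_3,X_3] = ((-1)·(-1) + (-2)·(-2) + (-1)·(-1) + (2)·(2) + (4)·(4) + (-2)·(-2)) / 5 = 30/5 = 6

S is symmetric (S[j,i] = S[i,j]). Assembling:

S = [[4.2667, -2.2667, 2.6],
 [-2.2667, 4.6667, -3.6],
 [2.6, -3.6, 6]]


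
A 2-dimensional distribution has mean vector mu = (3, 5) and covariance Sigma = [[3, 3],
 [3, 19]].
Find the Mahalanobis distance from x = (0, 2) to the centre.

Step 1 — centre the observation: (x - mu) = (-3, -3).

Step 2 — invert Sigma. det(Sigma) = 3·19 - (3)² = 48.
  Sigma^{-1} = (1/det) · [[d, -b], [-b, a]] = [[0.3958, -0.0625],
 [-0.0625, 0.0625]].

Step 3 — form the quadratic (x - mu)^T · Sigma^{-1} · (x - mu):
  Sigma^{-1} · (x - mu) = (-1, 0).
  (x - mu)^T · [Sigma^{-1} · (x - mu)] = (-3)·(-1) + (-3)·(0) = 3.

Step 4 — take square root: d = √(3) ≈ 1.7321.

d(x, mu) = √(3) ≈ 1.7321


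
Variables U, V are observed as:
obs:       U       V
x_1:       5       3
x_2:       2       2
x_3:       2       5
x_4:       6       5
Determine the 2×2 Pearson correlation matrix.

Step 1 — column means:
  mean(U) = (5 + 2 + 2 + 6) / 4 = 15/4 = 3.75
  mean(V) = (3 + 2 + 5 + 5) / 4 = 15/4 = 3.75

Step 2 — sample variances and covariances s[i,j] = (1/(n-1)) · Σ_k (x_{k,i} - mean_i) · (x_{k,j} - mean_j), with n-1 = 3:
  s[U,U] = ((1.25)·(1.25) + (-1.75)·(-1.75) + (-1.75)·(-1.75) + (2.25)·(2.25)) / 3 = 12.75/3 = 4.25
  s[U,V] = ((1.25)·(-0.75) + (-1.75)·(-1.75) + (-1.75)·(1.25) + (2.25)·(1.25)) / 3 = 2.75/3 = 0.9167
  s[V,V] = ((-0.75)·(-0.75) + (-1.75)·(-1.75) + (1.25)·(1.25) + (1.25)·(1.25)) / 3 = 6.75/3 = 2.25
  Sample standard deviations s_i = √(s[i,i]):
  s(U) = √(4.25) = 2.0616
  s(V) = √(2.25) = 1.5

Step 3 — r_{ij} = s_{ij} / (s_i · s_j):
  r[U,U] = 1 (diagonal).
  r[U,V] = 0.9167 / (2.0616 · 1.5) = 0.9167 / 3.0923 = 0.2964
  r[V,V] = 1 (diagonal).

R is symmetric with unit diagonal. Assembling:

R = [[1, 0.2964],
 [0.2964, 1]]
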